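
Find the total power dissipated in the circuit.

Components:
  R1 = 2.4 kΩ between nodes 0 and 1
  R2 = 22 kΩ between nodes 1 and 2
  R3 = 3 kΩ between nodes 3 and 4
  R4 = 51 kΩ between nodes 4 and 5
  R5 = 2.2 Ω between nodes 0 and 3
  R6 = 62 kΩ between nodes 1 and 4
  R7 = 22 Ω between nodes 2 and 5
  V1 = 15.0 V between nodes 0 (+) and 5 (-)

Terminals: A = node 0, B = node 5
Nodal analysis, taking node 5 as the 0 V reference.
Source V1 fixes V_0 = 15 V.
KCL at each unknown node (sum of currents leaving = 0; resistances in Ω):
  Node 1: (V_1 - 15)/2400 + (V_1 - V_2)/22000 + (V_1 - V_4)/62000 = 0
  Node 2: (V_2 - V_1)/22000 + (V_2 - 0)/22 = 0
  Node 3: (V_3 - V_4)/3000 + (V_3 - 15)/2.2 = 0
  Node 4: (V_4 - V_3)/3000 + (V_4 - 0)/51000 + (V_4 - V_1)/62000 = 0
Collecting terms (coefficients in siemens):
  0.0004783·V_1 - 0.00004545·V_2 - 0.00001613·V_4 = 0.00625
  0.0455·V_2 - 0.00004545·V_1 = 0
  0.4549·V_3 - 0.0003333·V_4 = 6.818
  0.0003691·V_4 - 0.00001613·V_1 - 0.0003333·V_3 = 0
Solving these 4 simultaneous equations (Gaussian elimination) gives:
  V_1 = 13.55 V, V_2 = 0.01353 V, V_3 = 15 V, V_4 = 14.14 V
Power in each resistor, P = (ΔV)²/R:
  P_R1 = (15 - 13.55)²/2400 = 0.0008802 W
  P_R2 = (13.55 - 0.01353)²/22000 = 0.008325 W
  P_R3 = (15 - 14.14)²/3000 = 0.0002467 W
  P_R4 = (14.14 - 0)²/51000 = 0.00392 W
  P_R5 = (15 - 15)²/2.2 = 0.0000001809 W
  P_R6 = (13.55 - 14.14)²/62000 = 0.00000566 W
  P_R7 = (0.01353 - 0)²/22 = 0.000008325 W
P_total = P_R1 + P_R2 + P_R3 + P_R4 + P_R5 + P_R6 + P_R7 = 0.01339 W

Final answer: 0.01339 W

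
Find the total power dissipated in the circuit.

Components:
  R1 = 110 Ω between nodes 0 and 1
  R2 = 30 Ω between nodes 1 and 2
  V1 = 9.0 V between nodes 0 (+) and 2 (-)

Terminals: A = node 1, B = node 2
Nodal analysis, taking node 2 as the 0 V reference.
Source V1 fixes V_0 = 9 V.
KCL at each unknown node (sum of currents leaving = 0; resistances in Ω):
  Node 1: (V_1 - 9)/110 + (V_1 - 0)/30 = 0
Collecting terms: 0.04242 × V_1 = 0.08182  =>  V_1 = 1.929 V
Power in each resistor, P = (ΔV)²/R:
  P_R1 = (9 - 1.929)²/110 = 0.4546 W
  P_R2 = (1.929 - 0)²/30 = 0.124 W
P_total = P_R1 + P_R2 = 0.5786 W

Final answer: 0.5786 W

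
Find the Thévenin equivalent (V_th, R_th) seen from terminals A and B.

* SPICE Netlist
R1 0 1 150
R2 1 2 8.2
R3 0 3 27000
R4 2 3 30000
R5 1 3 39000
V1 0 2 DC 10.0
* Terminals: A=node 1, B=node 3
Step 1 — V_th is the open-circuit voltage V_A - V_B (nothing connected across the terminals).
Nodal analysis, taking node 2 as the 0 V reference.
Source V1 fixes V_0 = 10 V.
KCL at each unknown node (sum of currents leaving = 0; resistances in Ω):
  Node 1: (V_1 - 10)/150 + (V_1 - 0)/8.2 + (V_1 - V_3)/39000 = 0
  Node 3: (V_3 - 10)/27000 + (V_3 - 0)/30000 + (V_3 - V_1)/39000 = 0
Collecting terms (coefficients in siemens):
  0.1286·V_1 - 0.00002564·V_3 = 0.06667
  0.00009601·V_3 - 0.00002564·V_1 = 0.0003704
Determinant D = (0.1286)(0.00009601) - (-0.00002564)(-0.00002564) = 0.00001235
V_1 = [(0.06667)(0.00009601) - (-0.00002564)(0.0003704)]/D = 0.519 V
V_3 = [(0.1286)(0.0003704) - (0.06667)(-0.00002564)]/D = 3.996 V
V_th = V_1 - V_3 = 0.519 - 3.996 = -3.477 V
Step 2 — R_th: zero the source — replace V1 by a short circuit (node 2 merges into node 0) — and find the resistance seen between A (node 1) and B (node 3).
Reduce the network between node 1 (A) and node 3 (B) by series/parallel combination:
  Rp1 = R1 ‖ R2 (parallel, both between nodes 0 and 1) = 1/(1/150 + 1/8.2) = 7.775 Ω
  Rp2 = R3 ‖ R4 (parallel, both between nodes 0 and 3) = 1/(1/27000 + 1/30000) = 14210 Ω
  Rs1 = Rp1 + Rp2 (series, joined only at node 0) = 7.775 + 14210 = 14220 Ω
  Rp3 = R5 ‖ Rs1 (parallel, both between nodes 1 and 3) = 1/(1/39000 + 1/14220) = 10420 Ω
R_th = 10.42 kΩ

Final answer: V_th = -3.477 V, R_th = 10.42 kΩ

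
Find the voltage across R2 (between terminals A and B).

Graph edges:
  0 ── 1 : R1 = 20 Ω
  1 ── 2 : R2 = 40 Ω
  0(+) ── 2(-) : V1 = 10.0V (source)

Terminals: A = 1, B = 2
R1 and R2 are in series across V1 (node 0 → node 1 → node 2), and the output A–B is taken across R2, so this is a voltage divider.
Series current: I = V1/(R1 + R2) = 10/(20 + 40) = 10/60 = 0.1667 A
V_R2 = I × R2 = V1 × R2/(R1 + R2) = 10 × 40/60 = 6.667 V

Final answer: 6.667 V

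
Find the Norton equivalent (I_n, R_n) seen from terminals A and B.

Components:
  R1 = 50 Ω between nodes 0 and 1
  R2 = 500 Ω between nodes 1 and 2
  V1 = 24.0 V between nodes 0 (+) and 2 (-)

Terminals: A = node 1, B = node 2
Find the Thévenin equivalent first; then I_n = V_th/R_th and R_n = R_th.
Step 1 — V_th is the open-circuit voltage V_A - V_B (nothing connected across the terminals).
Nodal analysis, taking node 2 as the 0 V reference.
Source V1 fixes V_0 = 24 V.
KCL at each unknown node (sum of currents leaving = 0; resistances in Ω):
  Node 1: (V_1 - 24)/50 + (V_1 - 0)/500 = 0
Collecting terms: 0.022 × V_1 = 0.48  =>  V_1 = 21.82 V
V_th = V_1 - V_2 = 21.82 - 0 = 21.82 V
Step 2 — R_th: zero the source — replace V1 by a short circuit (node 2 merges into node 0) — and find the resistance seen between A (node 1) and B (node 0).
Reduce the network between node 1 (A) and node 0 (B) by series/parallel combination:
  Rp1 = R1 ‖ R2 (parallel, both between nodes 0 and 1) = 1/(1/50 + 1/500) = 45.45 Ω
R_th = 45.45 Ω
I_n = V_th/R_th = 21.82/45.45 = 0.48 A, and R_n = R_th = 45.45 Ω

Final answer: I_n = 0.48 A, R_n = 45.45 Ω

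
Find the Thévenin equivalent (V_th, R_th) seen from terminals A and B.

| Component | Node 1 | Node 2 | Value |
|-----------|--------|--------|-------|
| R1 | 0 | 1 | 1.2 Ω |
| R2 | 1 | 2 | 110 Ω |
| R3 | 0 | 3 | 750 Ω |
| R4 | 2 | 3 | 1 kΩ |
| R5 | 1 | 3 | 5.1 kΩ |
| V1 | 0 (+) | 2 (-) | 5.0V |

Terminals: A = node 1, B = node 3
Step 1 — V_th is the open-circuit voltage V_A - V_B (nothing connected across the terminals).
Nodal analysis, taking node 2 as the 0 V reference.
Source V1 fixes V_0 = 5 V.
KCL at each unknown node (sum of currents leaving = 0; resistances in Ω):
  Node 1: (V_1 - 5)/1.2 + (V_1 - 0)/110 + (V_1 - V_3)/5100 = 0
  Node 3: (V_3 - 5)/750 + (V_3 - 0)/1000 + (V_3 - V_1)/5100 = 0
Collecting terms (coefficients in siemens):
  0.8426·V_1 - 0.0001961·V_3 = 4.167
  0.002529·V_3 - 0.0001961·V_1 = 0.006667
Determinant D = (0.8426)(0.002529) - (-0.0001961)(-0.0001961) = 0.002131
V_1 = [(4.167)(0.002529) - (-0.0001961)(0.006667)]/D = 4.946 V
V_3 = [(0.8426)(0.006667) - (4.167)(-0.0001961)]/D = 3.019 V
V_th = V_1 - V_3 = 4.946 - 3.019 = 1.927 V
Step 2 — R_th: zero the source — replace V1 by a short circuit (node 2 merges into node 0) — and find the resistance seen between A (node 1) and B (node 3).
Reduce the network between node 1 (A) and node 3 (B) by series/parallel combination:
  Rp1 = R1 ‖ R2 (parallel, both between nodes 0 and 1) = 1/(1/1.2 + 1/110) = 1.187 Ω
  Rp2 = R3 ‖ R4 (parallel, both between nodes 0 and 3) = 1/(1/750 + 1/1000) = 428.6 Ω
  Rs1 = Rp1 + Rp2 (series, joined only at node 0) = 1.187 + 428.6 = 429.8 Ω
  Rp3 = R5 ‖ Rs1 (parallel, both between nodes 1 and 3) = 1/(1/5100 + 1/429.8) = 396.4 Ω
R_th = 396.4 Ω

Final answer: V_th = 1.927 V, R_th = 396.4 Ω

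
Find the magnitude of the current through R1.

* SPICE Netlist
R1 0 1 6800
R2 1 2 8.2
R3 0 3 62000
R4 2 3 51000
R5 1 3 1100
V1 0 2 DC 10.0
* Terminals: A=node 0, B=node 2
Nodal analysis, taking node 2 as the 0 V reference.
Source V1 fixes V_0 = 10 V.
KCL at each unknown node (sum of currents leaving = 0; resistances in Ω):
  Node 1: (V_1 - 10)/6800 + (V_1 - 0)/8.2 + (V_1 - V_3)/1100 = 0
  Node 3: (V_3 - 10)/62000 + (V_3 - 0)/51000 + (V_3 - V_1)/1100 = 0
Collecting terms (coefficients in siemens):
  0.123·V_1 - 0.0009091·V_3 = 0.001471
  0.0009448·V_3 - 0.0009091·V_1 = 0.0001613
Determinant D = (0.123)(0.0009448) - (-0.0009091)(-0.0009091) = 0.0001154
V_1 = [(0.001471)(0.0009448) - (-0.0009091)(0.0001613)]/D = 0.01331 V
V_3 = [(0.123)(0.0001613) - (0.001471)(-0.0009091)]/D = 0.1835 V
I_R1 = (V_0 - V_1)/R1 = (10 - 0.01331)/6800 = 0.001469 A
|I_R1| = 0.001469 A

Final answer: |I_R1| = 0.001469 A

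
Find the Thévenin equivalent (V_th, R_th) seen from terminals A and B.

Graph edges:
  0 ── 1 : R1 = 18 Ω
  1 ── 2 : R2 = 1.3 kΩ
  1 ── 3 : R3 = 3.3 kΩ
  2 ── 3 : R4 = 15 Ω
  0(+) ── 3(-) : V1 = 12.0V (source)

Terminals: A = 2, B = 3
Step 1 — V_th is the open-circuit voltage V_A - V_B (nothing connected across the terminals).
Nodal analysis, taking node 3 as the 0 V reference.
Source V1 fixes V_0 = 12 V.
KCL at each unknown node (sum of currents leaving = 0; resistances in Ω):
  Node 1: (V_1 - 12)/18 + (V_1 - V_2)/1300 + (V_1 - 0)/3300 = 0
  Node 2: (V_2 - V_1)/1300 + (V_2 - 0)/15 = 0
Collecting terms (coefficients in siemens):
  0.05663·V_1 - 0.0007692·V_2 = 0.6667
  0.06744·V_2 - 0.0007692·V_1 = 0
Determinant D = (0.05663)(0.06744) - (-0.0007692)(-0.0007692) = 0.003818
V_1 = [(0.6667)(0.06744) - (-0.0007692)(0)]/D = 11.77 V
V_2 = [(0.05663)(0) - (0.6667)(-0.0007692)]/D = 0.1343 V
V_th = V_2 - V_3 = 0.1343 - 0 = 0.1343 V
Step 2 — R_th: zero the source — replace V1 by a short circuit (node 3 merges into node 0) — and find the resistance seen between A (node 2) and B (node 0).
Reduce the network between node 2 (A) and node 0 (B) by series/parallel combination:
  Rp1 = R1 ‖ R3 (parallel, both between nodes 0 and 1) = 1/(1/18 + 1/3300) = 17.9 Ω
  Rs1 = R2 + Rp1 (series, joined only at node 1) = 1300 + 17.9 = 1318 Ω
  Rp2 = R4 ‖ Rs1 (parallel, both between nodes 0 and 2) = 1/(1/15 + 1/1318) = 14.83 Ω
R_th = 14.83 Ω

Final answer: V_th = 0.1343 V, R_th = 14.83 Ω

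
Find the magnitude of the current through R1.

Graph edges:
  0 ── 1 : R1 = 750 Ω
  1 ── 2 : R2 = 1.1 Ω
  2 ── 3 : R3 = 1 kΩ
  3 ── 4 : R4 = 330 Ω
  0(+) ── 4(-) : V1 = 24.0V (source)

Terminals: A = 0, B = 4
Nodal analysis, taking node 4 as the 0 V reference.
Source V1 fixes V_0 = 24 V.
KCL at each unknown node (sum of currents leaving = 0; resistances in Ω):
  Node 1: (V_1 - 24)/750 + (V_1 - V_2)/1.1 = 0
  Node 2: (V_2 - V_1)/1.1 + (V_2 - V_3)/1000 = 0
  Node 3: (V_3 - V_2)/1000 + (V_3 - 0)/330 = 0
Collecting terms (coefficients in siemens):
  0.9104·V_1 - 0.9091·V_2 = 0.032
  0.9101·V_2 - 0.9091·V_1 - 0.001·V_3 = 0
  0.00403·V_3 - 0.001·V_2 = 0
Solving these 3 simultaneous equations (Gaussian elimination) gives:
  V_1 = 15.35 V, V_2 = 15.34 V, V_3 = 3.806 V
I_R1 = (V_0 - V_1)/R1 = (24 - 15.35)/750 = 0.01153 A
|I_R1| = 0.01153 A

Final answer: |I_R1| = 0.01153 A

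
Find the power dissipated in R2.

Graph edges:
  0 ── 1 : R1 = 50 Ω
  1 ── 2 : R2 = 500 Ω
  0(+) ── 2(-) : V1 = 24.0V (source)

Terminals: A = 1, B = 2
Nodal analysis, taking node 2 as the 0 V reference.
Source V1 fixes V_0 = 24 V.
KCL at each unknown node (sum of currents leaving = 0; resistances in Ω):
  Node 1: (V_1 - 24)/50 + (V_1 - 0)/500 = 0
Collecting terms: 0.022 × V_1 = 0.48  =>  V_1 = 21.82 V
I_R2 = (V_1 - V_2)/R2 = (21.82 - 0)/500 = 0.04364 A
P_R2 = I_R2² × R2 = (0.04364)² × 500 = 0.9521 W

Final answer: 0.9521 W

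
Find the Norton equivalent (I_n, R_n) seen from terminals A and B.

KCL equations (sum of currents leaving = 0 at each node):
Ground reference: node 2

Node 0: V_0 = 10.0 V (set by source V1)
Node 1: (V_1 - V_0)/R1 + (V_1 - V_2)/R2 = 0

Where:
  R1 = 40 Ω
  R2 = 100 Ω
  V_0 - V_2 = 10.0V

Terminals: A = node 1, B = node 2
Find the Thévenin equivalent first; then I_n = V_th/R_th and R_n = R_th.
Step 1 — V_th is the open-circuit voltage V_A - V_B (nothing connected across the terminals).
Nodal analysis, taking node 2 as the 0 V reference.
Source V1 fixes V_0 = 10 V.
KCL at each unknown node (sum of currents leaving = 0; resistances in Ω):
  Node 1: (V_1 - 10)/40 + (V_1 - 0)/100 = 0
Collecting terms: 0.035 × V_1 = 0.25  =>  V_1 = 7.143 V
V_th = V_1 - V_2 = 7.143 - 0 = 7.143 V
Step 2 — R_th: zero the source — replace V1 by a short circuit (node 2 merges into node 0) — and find the resistance seen between A (node 1) and B (node 0).
Reduce the network between node 1 (A) and node 0 (B) by series/parallel combination:
  Rp1 = R1 ‖ R2 (parallel, both between nodes 0 and 1) = 1/(1/40 + 1/100) = 28.57 Ω
R_th = 28.57 Ω
I_n = V_th/R_th = 7.143/28.57 = 0.25 A, and R_n = R_th = 28.57 Ω

Final answer: I_n = 0.25 A, R_n = 28.57 Ω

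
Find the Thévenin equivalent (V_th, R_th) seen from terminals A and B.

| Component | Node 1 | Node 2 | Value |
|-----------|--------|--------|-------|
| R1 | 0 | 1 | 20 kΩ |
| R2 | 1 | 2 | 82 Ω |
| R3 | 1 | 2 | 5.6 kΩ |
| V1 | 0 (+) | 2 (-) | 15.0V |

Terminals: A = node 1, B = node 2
Step 1 — V_th is the open-circuit voltage V_A - V_B (nothing connected across the terminals).
Nodal analysis, taking node 2 as the 0 V reference.
Source V1 fixes V_0 = 15 V.
KCL at each unknown node (sum of currents leaving = 0; resistances in Ω):
  Node 1: (V_1 - 15)/20000 + (V_1 - 0)/82 + (V_1 - 0)/5600 = 0
Collecting terms: 0.01242 × V_1 = 0.00075  =>  V_1 = 0.06037 V
V_th = V_1 - V_2 = 0.06037 - 0 = 0.06037 V
Step 2 — R_th: zero the source — replace V1 by a short circuit (node 2 merges into node 0) — and find the resistance seen between A (node 1) and B (node 0).
Reduce the network between node 1 (A) and node 0 (B) by series/parallel combination:
  Rp1 = R1 ‖ R2 ‖ R3 (parallel, all between nodes 0 and 1) = 1/(1/20000 + 1/82 + 1/5600) = 80.49 Ω
R_th = 80.49 Ω

Final answer: V_th = 0.06037 V, R_th = 80.49 Ω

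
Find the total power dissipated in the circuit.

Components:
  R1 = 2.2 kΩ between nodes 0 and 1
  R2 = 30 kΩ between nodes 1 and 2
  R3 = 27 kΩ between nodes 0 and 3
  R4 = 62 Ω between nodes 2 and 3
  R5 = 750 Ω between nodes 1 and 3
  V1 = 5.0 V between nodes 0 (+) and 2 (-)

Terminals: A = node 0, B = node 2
Nodal analysis, taking node 2 as the 0 V reference.
Source V1 fixes V_0 = 5 V.
KCL at each unknown node (sum of currents leaving = 0; resistances in Ω):
  Node 1: (V_1 - 5)/2200 + (V_1 - 0)/30000 + (V_1 - V_3)/750 = 0
  Node 3: (V_3 - 5)/27000 + (V_3 - 0)/62 + (V_3 - V_1)/750 = 0
Collecting terms (coefficients in siemens):
  0.001821·V_1 - 0.001333·V_3 = 0.002273
  0.0175·V_3 - 0.001333·V_1 = 0.0001852
Determinant D = (0.001821)(0.0175) - (-0.001333)(-0.001333) = 0.00003009
V_1 = [(0.002273)(0.0175) - (-0.001333)(0.0001852)]/D = 1.33 V
V_3 = [(0.001821)(0.0001852) - (0.002273)(-0.001333)]/D = 0.1119 V
Power in each resistor, P = (ΔV)²/R:
  P_R1 = (5 - 1.33)²/2200 = 0.006123 W
  P_R2 = (1.33 - 0)²/30000 = 0.00005895 W
  P_R3 = (5 - 0.1119)²/27000 = 0.0008849 W
  P_R4 = (0 - 0.1119)²/62 = 0.000202 W
  P_R5 = (1.33 - 0.1119)²/750 = 0.001978 W
P_total = P_R1 + P_R2 + P_R3 + P_R4 + P_R5 = 0.009246 W

Final answer: 0.009246 W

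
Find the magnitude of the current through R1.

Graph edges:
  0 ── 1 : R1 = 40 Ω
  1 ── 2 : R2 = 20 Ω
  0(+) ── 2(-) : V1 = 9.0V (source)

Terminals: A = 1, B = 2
Nodal analysis, taking node 2 as the 0 V reference.
Source V1 fixes V_0 = 9 V.
KCL at each unknown node (sum of currents leaving = 0; resistances in Ω):
  Node 1: (V_1 - 9)/40 + (V_1 - 0)/20 = 0
Collecting terms: 0.075 × V_1 = 0.225  =>  V_1 = 3 V
I_R1 = (V_0 - V_1)/R1 = (9 - 3)/40 = 0.15 A
|I_R1| = 0.15 A

Final answer: |I_R1| = 0.15 A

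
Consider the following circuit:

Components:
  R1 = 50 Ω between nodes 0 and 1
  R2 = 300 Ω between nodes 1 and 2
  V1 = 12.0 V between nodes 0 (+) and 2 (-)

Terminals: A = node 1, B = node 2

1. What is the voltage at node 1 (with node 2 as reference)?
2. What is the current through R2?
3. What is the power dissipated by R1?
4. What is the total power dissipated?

Nodal analysis, taking node 2 as the 0 V reference.
Source V1 fixes V_0 = 12 V.
KCL at each unknown node (sum of currents leaving = 0; resistances in Ω):
  Node 1: (V_1 - 12)/50 + (V_1 - 0)/300 = 0
Collecting terms: 0.02333 × V_1 = 0.24  =>  V_1 = 10.29 V
Part 1:
  Read off the nodal solution: V_1 = 10.29 V
Part 2:
  I_R2 = (V_1 - V_2)/R2 = (10.29 - 0)/300 = 0.03429 A
  Magnitude: I_R2 = 0.03429 A
Part 3:
  I_R1 = (V_0 - V_1)/R1 = (12 - 10.29)/50 = 0.03429 A
  P_R1 = I_R1² × R1 = (0.03429)² × 50 = 0.05878 W
Part 4:
  Power in each resistor, P = (ΔV)²/R:
    P_R1 = (12 - 10.29)²/50 = 0.05878 W
    P_R2 = (10.29 - 0)²/300 = 0.3527 W
  P_total = P_R1 + P_R2 = 0.4114 W

Final answers:
1. V_1 = 10.29 V
2. I_R2 = 0.03429 A
3. P_R1 = 0.05878 W
4. P_total = 0.4114 W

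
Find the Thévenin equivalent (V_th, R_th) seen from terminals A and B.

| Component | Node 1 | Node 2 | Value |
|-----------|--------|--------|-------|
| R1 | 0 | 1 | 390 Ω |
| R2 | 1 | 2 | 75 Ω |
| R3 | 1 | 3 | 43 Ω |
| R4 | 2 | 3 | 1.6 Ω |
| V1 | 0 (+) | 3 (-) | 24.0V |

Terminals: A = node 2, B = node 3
Step 1 — V_th is the open-circuit voltage V_A - V_B (nothing connected across the terminals).
Nodal analysis, taking node 3 as the 0 V reference.
Source V1 fixes V_0 = 24 V.
KCL at each unknown node (sum of currents leaving = 0; resistances in Ω):
  Node 1: (V_1 - 24)/390 + (V_1 - V_2)/75 + (V_1 - 0)/43 = 0
  Node 2: (V_2 - V_1)/75 + (V_2 - 0)/1.6 = 0
Collecting terms (coefficients in siemens):
  0.03915·V_1 - 0.01333·V_2 = 0.06154
  0.6383·V_2 - 0.01333·V_1 = 0
Determinant D = (0.03915)(0.6383) - (-0.01333)(-0.01333) = 0.02482
V_1 = [(0.06154)(0.6383) - (-0.01333)(0)]/D = 1.583 V
V_2 = [(0.03915)(0) - (0.06154)(-0.01333)]/D = 0.03307 V
V_th = V_2 - V_3 = 0.03307 - 0 = 0.03307 V
Step 2 — R_th: zero the source — replace V1 by a short circuit (node 3 merges into node 0) — and find the resistance seen between A (node 2) and B (node 0).
Reduce the network between node 2 (A) and node 0 (B) by series/parallel combination:
  Rp1 = R1 ‖ R3 (parallel, both between nodes 0 and 1) = 1/(1/390 + 1/43) = 38.73 Ω
  Rs1 = R2 + Rp1 (series, joined only at node 1) = 75 + 38.73 = 113.7 Ω
  Rp2 = R4 ‖ Rs1 (parallel, both between nodes 0 and 2) = 1/(1/1.6 + 1/113.7) = 1.578 Ω
R_th = 1.578 Ω

Final answer: V_th = 0.03307 V, R_th = 1.578 Ω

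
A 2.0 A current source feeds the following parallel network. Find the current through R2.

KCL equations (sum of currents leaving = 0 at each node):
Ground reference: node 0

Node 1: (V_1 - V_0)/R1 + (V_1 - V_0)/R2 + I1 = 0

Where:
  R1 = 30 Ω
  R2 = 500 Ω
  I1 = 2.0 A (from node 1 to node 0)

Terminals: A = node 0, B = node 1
All resistors sit directly between nodes 0 and 1, so they are in parallel and share one voltage V; the full source current 2 A splits among them.
1/R_par = 1/30 + 1/500 = 0.03533 S  =>  R_par = 28.3 Ω
V = I × R_par = 2 × 28.3 = 56.6 V
I_R2 = V/R2 = 56.6/500 = 0.1132 A

Final answer: 0.1132 A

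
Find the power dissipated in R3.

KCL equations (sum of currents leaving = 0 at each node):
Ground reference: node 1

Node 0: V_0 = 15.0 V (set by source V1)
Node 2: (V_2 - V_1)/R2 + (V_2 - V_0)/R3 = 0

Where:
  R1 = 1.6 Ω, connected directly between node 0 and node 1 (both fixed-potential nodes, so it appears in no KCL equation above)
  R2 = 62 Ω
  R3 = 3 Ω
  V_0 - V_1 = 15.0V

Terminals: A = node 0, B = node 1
Nodal analysis, taking node 1 as the 0 V reference.
Source V1 fixes V_0 = 15 V.
KCL at each unknown node (sum of currents leaving = 0; resistances in Ω):
  Node 2: (V_2 - 0)/62 + (V_2 - 15)/3 = 0
Collecting terms: 0.3495 × V_2 = 5  =>  V_2 = 14.31 V
I_R3 = (V_0 - V_2)/R3 = (15 - 14.31)/3 = 0.2308 A
P_R3 = I_R3² × R3 = (0.2308)² × 3 = 0.1598 W

Final answer: 0.1598 W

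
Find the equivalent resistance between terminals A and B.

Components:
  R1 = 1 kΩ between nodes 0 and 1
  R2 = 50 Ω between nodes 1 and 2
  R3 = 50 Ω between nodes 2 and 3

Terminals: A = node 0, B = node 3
Reduce the network between node 0 (A) and node 3 (B) by series/parallel combination:
  Rs1 = R1 + R2 (series, joined only at node 1) = 1000 + 50 = 1050 Ω
  Rs2 = R3 + Rs1 (series, joined only at node 2) = 50 + 1050 = 1100 Ω
R_eq = 1.1 kΩ

Final answer: 1.1 kΩ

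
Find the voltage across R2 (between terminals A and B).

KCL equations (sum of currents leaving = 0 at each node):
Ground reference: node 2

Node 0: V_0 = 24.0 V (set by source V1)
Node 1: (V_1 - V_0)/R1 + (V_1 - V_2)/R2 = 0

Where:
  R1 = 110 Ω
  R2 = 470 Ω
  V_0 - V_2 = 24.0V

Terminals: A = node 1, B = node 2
R1 and R2 are in series across V1 (node 0 → node 1 → node 2), and the output A–B is taken across R2, so this is a voltage divider.
Series current: I = V1/(R1 + R2) = 24/(110 + 470) = 24/580 = 0.04138 A
V_R2 = I × R2 = V1 × R2/(R1 + R2) = 24 × 470/580 = 19.45 V

Final answer: 19.45 V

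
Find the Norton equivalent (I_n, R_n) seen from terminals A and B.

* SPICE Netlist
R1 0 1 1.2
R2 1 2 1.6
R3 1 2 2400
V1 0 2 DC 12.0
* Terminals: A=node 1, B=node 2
Find the Thévenin equivalent first; then I_n = V_th/R_th and R_n = R_th.
Step 1 — V_th is the open-circuit voltage V_A - V_B (nothing connected across the terminals).
Nodal analysis, taking node 2 as the 0 V reference.
Source V1 fixes V_0 = 12 V.
KCL at each unknown node (sum of currents leaving = 0; resistances in Ω):
  Node 1: (V_1 - 12)/1.2 + (V_1 - 0)/1.6 + (V_1 - 0)/2400 = 0
Collecting terms: 1.459 × V_1 = 10  =>  V_1 = 6.855 V
V_th = V_1 - V_2 = 6.855 - 0 = 6.855 V
Step 2 — R_th: zero the source — replace V1 by a short circuit (node 2 merges into node 0) — and find the resistance seen between A (node 1) and B (node 0).
Reduce the network between node 1 (A) and node 0 (B) by series/parallel combination:
  Rp1 = R1 ‖ R2 ‖ R3 (parallel, all between nodes 0 and 1) = 1/(1/1.2 + 1/1.6 + 1/2400) = 0.6855 Ω
R_th = 0.6855 Ω
I_n = V_th/R_th = 6.855/0.6855 = 10 A, and R_n = R_th = 0.6855 Ω

Final answer: I_n = 10 A, R_n = 0.6855 Ω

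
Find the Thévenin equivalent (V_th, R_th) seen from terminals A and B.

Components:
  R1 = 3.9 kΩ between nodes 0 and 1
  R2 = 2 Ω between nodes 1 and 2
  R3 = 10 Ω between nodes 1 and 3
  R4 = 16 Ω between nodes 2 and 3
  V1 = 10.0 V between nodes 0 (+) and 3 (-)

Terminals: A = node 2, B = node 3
Step 1 — V_th is the open-circuit voltage V_A - V_B (nothing connected across the terminals).
Nodal analysis, taking node 3 as the 0 V reference.
Source V1 fixes V_0 = 10 V.
KCL at each unknown node (sum of currents leaving = 0; resistances in Ω):
  Node 1: (V_1 - 10)/3900 + (V_1 - V_2)/2 + (V_1 - 0)/10 = 0
  Node 2: (V_2 - V_1)/2 + (V_2 - 0)/16 = 0
Collecting terms (coefficients in siemens):
  0.6003·V_1 - 0.5·V_2 = 0.002564
  0.5625·V_2 - 0.5·V_1 = 0
Determinant D = (0.6003)(0.5625) - (-0.5)(-0.5) = 0.08764
V_1 = [(0.002564)(0.5625) - (-0.5)(0)]/D = 0.01646 V
V_2 = [(0.6003)(0) - (0.002564)(-0.5)]/D = 0.01463 V
V_th = V_2 - V_3 = 0.01463 - 0 = 0.01463 V
Step 2 — R_th: zero the source — replace V1 by a short circuit (node 3 merges into node 0) — and find the resistance seen between A (node 2) and B (node 0).
Reduce the network between node 2 (A) and node 0 (B) by series/parallel combination:
  Rp1 = R1 ‖ R3 (parallel, both between nodes 0 and 1) = 1/(1/3900 + 1/10) = 9.974 Ω
  Rs1 = R2 + Rp1 (series, joined only at node 1) = 2 + 9.974 = 11.97 Ω
  Rp2 = R4 ‖ Rs1 (parallel, both between nodes 0 and 2) = 1/(1/16 + 1/11.97) = 6.849 Ω
R_th = 6.849 Ω

Final answer: V_th = 0.01463 V, R_th = 6.849 Ω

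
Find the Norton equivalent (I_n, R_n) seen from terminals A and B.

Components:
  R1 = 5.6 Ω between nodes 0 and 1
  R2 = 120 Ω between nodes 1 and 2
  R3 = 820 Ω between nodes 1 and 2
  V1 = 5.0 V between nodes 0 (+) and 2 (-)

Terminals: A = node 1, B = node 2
Find the Thévenin equivalent first; then I_n = V_th/R_th and R_n = R_th.
Step 1 — V_th is the open-circuit voltage V_A - V_B (nothing connected across the terminals).
Nodal analysis, taking node 2 as the 0 V reference.
Source V1 fixes V_0 = 5 V.
KCL at each unknown node (sum of currents leaving = 0; resistances in Ω):
  Node 1: (V_1 - 5)/5.6 + (V_1 - 0)/120 + (V_1 - 0)/820 = 0
Collecting terms: 0.1881 × V_1 = 0.8929  =>  V_1 = 4.746 V
V_th = V_1 - V_2 = 4.746 - 0 = 4.746 V
Step 2 — R_th: zero the source — replace V1 by a short circuit (node 2 merges into node 0) — and find the resistance seen between A (node 1) and B (node 0).
Reduce the network between node 1 (A) and node 0 (B) by series/parallel combination:
  Rp1 = R1 ‖ R2 ‖ R3 (parallel, all between nodes 0 and 1) = 1/(1/5.6 + 1/120 + 1/820) = 5.316 Ω
R_th = 5.316 Ω
I_n = V_th/R_th = 4.746/5.316 = 0.8929 A, and R_n = R_th = 5.316 Ω

Final answer: I_n = 0.8929 A, R_n = 5.316 Ω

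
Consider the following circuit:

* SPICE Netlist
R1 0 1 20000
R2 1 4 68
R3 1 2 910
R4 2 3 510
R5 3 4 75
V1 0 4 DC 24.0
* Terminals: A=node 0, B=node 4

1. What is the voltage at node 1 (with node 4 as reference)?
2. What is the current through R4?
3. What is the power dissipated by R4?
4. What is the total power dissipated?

Nodal analysis, taking node 4 as the 0 V reference.
Source V1 fixes V_0 = 24 V.
KCL at each unknown node (sum of currents leaving = 0; resistances in Ω):
  Node 1: (V_1 - 24)/20000 + (V_1 - 0)/68 + (V_1 - V_2)/910 = 0
  Node 2: (V_2 - V_1)/910 + (V_2 - V_3)/510 = 0
  Node 3: (V_3 - V_2)/510 + (V_3 - 0)/75 = 0
Collecting terms (coefficients in siemens):
  0.01585·V_1 - 0.001099·V_2 = 0.0012
  0.00306·V_2 - 0.001099·V_1 - 0.001961·V_3 = 0
  0.01529·V_3 - 0.001961·V_2 = 0
Solving these 3 simultaneous equations (Gaussian elimination) gives:
  V_1 = 0.0778 V, V_2 = 0.03044 V, V_3 = 0.003903 V
Part 1:
  Read off the nodal solution: V_1 = 0.0778 V
Part 2:
  I_R4 = (V_2 - V_3)/R4 = (0.03044 - 0.003903)/510 = 0.00005204 A
  Magnitude: I_R4 = 0.00005204 A
Part 3:
  I_R4 = (V_2 - V_3)/R4 = (0.03044 - 0.003903)/510 = 0.00005204 A
  P_R4 = I_R4² × R4 = (0.00005204)² × 510 = 0.000001381 W
Part 4:
  Power in each resistor, P = (ΔV)²/R:
    P_R1 = (24 - 0.0778)²/20000 = 0.02861 W
    P_R2 = (0.0778 - 0)²/68 = 0.00008901 W
    P_R3 = (0.0778 - 0.03044)²/910 = 0.000002464 W
    P_R4 = (0.03044 - 0.003903)²/510 = 0.000001381 W
    P_R5 = (0.003903 - 0)²/75 = 0.0000002031 W
  P_total = P_R1 + P_R2 + P_R3 + P_R4 + P_R5 = 0.02871 W

Final answers:
1. V_1 = 0.0778 V
2. I_R4 = 5.204e-05 A
3. P_R4 = 1.381e-06 W
4. P_total = 0.02871 W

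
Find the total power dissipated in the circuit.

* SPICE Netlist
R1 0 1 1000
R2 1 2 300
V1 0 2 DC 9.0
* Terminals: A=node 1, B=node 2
Nodal analysis, taking node 2 as the 0 V reference.
Source V1 fixes V_0 = 9 V.
KCL at each unknown node (sum of currents leaving = 0; resistances in Ω):
  Node 1: (V_1 - 9)/1000 + (V_1 - 0)/300 = 0
Collecting terms: 0.004333 × V_1 = 0.009  =>  V_1 = 2.077 V
Power in each resistor, P = (ΔV)²/R:
  P_R1 = (9 - 2.077)²/1000 = 0.04793 W
  P_R2 = (2.077 - 0)²/300 = 0.01438 W
P_total = P_R1 + P_R2 = 0.06231 W

Final answer: 0.06231 W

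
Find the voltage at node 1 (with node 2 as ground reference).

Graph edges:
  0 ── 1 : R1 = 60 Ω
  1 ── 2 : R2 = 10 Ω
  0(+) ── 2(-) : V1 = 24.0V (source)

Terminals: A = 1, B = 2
Nodal analysis, taking node 2 as the 0 V reference.
Source V1 fixes V_0 = 24 V.
KCL at each unknown node (sum of currents leaving = 0; resistances in Ω):
  Node 1: (V_1 - 24)/60 + (V_1 - 0)/10 = 0
Collecting terms: 0.1167 × V_1 = 0.4  =>  V_1 = 3.429 V
The requested potential is V_1 = 3.429 V.

Final answer: V_1 = 3.429 V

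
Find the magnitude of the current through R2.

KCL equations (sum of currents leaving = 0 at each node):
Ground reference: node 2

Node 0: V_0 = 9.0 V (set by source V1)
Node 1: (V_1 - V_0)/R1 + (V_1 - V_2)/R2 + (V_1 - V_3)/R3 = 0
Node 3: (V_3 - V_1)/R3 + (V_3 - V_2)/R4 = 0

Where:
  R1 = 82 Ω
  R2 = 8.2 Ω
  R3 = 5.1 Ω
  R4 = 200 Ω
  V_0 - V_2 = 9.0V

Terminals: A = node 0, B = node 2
Nodal analysis, taking node 2 as the 0 V reference.
Source V1 fixes V_0 = 9 V.
KCL at each unknown node (sum of currents leaving = 0; resistances in Ω):
  Node 1: (V_1 - 9)/82 + (V_1 - 0)/8.2 + (V_1 - V_3)/5.1 = 0
  Node 3: (V_3 - V_1)/5.1 + (V_3 - 0)/200 = 0
Collecting terms (coefficients in siemens):
  0.3302·V_1 - 0.1961·V_3 = 0.1098
  0.2011·V_3 - 0.1961·V_1 = 0
Determinant D = (0.3302)(0.2011) - (-0.1961)(-0.1961) = 0.02795
V_1 = [(0.1098)(0.2011) - (-0.1961)(0)]/D = 0.7895 V
V_3 = [(0.3302)(0) - (0.1098)(-0.1961)]/D = 0.7699 V
I_R2 = (V_1 - V_2)/R2 = (0.7895 - 0)/8.2 = 0.09628 A
|I_R2| = 0.09628 A

Final answer: |I_R2| = 0.09628 A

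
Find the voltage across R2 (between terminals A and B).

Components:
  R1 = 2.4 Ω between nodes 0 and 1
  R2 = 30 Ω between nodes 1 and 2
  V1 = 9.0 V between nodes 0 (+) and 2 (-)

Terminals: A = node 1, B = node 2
R1 and R2 are in series across V1 (node 0 → node 1 → node 2), and the output A–B is taken across R2, so this is a voltage divider.
Series current: I = V1/(R1 + R2) = 9/(2.4 + 30) = 9/32.4 = 0.2778 A
V_R2 = I × R2 = V1 × R2/(R1 + R2) = 9 × 30/32.4 = 8.333 V

Final answer: 8.333 V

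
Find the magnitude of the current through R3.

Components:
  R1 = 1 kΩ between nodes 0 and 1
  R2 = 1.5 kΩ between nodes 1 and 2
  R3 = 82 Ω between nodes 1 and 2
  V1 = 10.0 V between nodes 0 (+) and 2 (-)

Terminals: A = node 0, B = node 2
Nodal analysis, taking node 2 as the 0 V reference.
Source V1 fixes V_0 = 10 V.
KCL at each unknown node (sum of currents leaving = 0; resistances in Ω):
  Node 1: (V_1 - 10)/1000 + (V_1 - 0)/1500 + (V_1 - 0)/82 = 0
Collecting terms: 0.01386 × V_1 = 0.01  =>  V_1 = 0.7214 V
I_R3 = (V_1 - V_2)/R3 = (0.7214 - 0)/82 = 0.008798 A
|I_R3| = 0.008798 A

Final answer: |I_R3| = 0.008798 A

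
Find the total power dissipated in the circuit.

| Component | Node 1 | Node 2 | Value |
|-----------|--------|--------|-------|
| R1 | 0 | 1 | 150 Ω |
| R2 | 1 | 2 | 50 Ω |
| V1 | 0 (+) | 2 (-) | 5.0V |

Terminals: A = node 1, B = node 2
Nodal analysis, taking node 2 as the 0 V reference.
Source V1 fixes V_0 = 5 V.
KCL at each unknown node (sum of currents leaving = 0; resistances in Ω):
  Node 1: (V_1 - 5)/150 + (V_1 - 0)/50 = 0
Collecting terms: 0.02667 × V_1 = 0.03333  =>  V_1 = 1.25 V
Power in each resistor, P = (ΔV)²/R:
  P_R1 = (5 - 1.25)²/150 = 0.09375 W
  P_R2 = (1.25 - 0)²/50 = 0.03125 W
P_total = P_R1 + P_R2 = 0.125 W

Final answer: 0.125 W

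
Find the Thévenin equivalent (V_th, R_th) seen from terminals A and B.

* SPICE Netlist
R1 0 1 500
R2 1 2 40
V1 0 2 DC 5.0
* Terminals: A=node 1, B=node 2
Step 1 — V_th is the open-circuit voltage V_A - V_B (nothing connected across the terminals).
Nodal analysis, taking node 2 as the 0 V reference.
Source V1 fixes V_0 = 5 V.
KCL at each unknown node (sum of currents leaving = 0; resistances in Ω):
  Node 1: (V_1 - 5)/500 + (V_1 - 0)/40 = 0
Collecting terms: 0.027 × V_1 = 0.01  =>  V_1 = 0.3704 V
V_th = V_1 - V_2 = 0.3704 - 0 = 0.3704 V
Step 2 — R_th: zero the source — replace V1 by a short circuit (node 2 merges into node 0) — and find the resistance seen between A (node 1) and B (node 0).
Reduce the network between node 1 (A) and node 0 (B) by series/parallel combination:
  Rp1 = R1 ‖ R2 (parallel, both between nodes 0 and 1) = 1/(1/500 + 1/40) = 37.04 Ω
R_th = 37.04 Ω

Final answer: V_th = 0.3704 V, R_th = 37.04 Ω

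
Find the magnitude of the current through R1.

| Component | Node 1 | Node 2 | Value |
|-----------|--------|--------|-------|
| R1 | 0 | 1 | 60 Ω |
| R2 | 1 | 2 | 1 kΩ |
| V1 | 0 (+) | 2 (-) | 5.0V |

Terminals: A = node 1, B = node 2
Nodal analysis, taking node 2 as the 0 V reference.
Source V1 fixes V_0 = 5 V.
KCL at each unknown node (sum of currents leaving = 0; resistances in Ω):
  Node 1: (V_1 - 5)/60 + (V_1 - 0)/1000 = 0
Collecting terms: 0.01767 × V_1 = 0.08333  =>  V_1 = 4.717 V
I_R1 = (V_0 - V_1)/R1 = (5 - 4.717)/60 = 0.004717 A
|I_R1| = 0.004717 A

Final answer: |I_R1| = 0.004717 A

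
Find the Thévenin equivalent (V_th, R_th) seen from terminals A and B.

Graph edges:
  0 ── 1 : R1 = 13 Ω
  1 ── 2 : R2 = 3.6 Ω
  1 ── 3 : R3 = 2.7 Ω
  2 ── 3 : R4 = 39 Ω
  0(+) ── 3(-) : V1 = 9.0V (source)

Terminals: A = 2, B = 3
Step 1 — V_th is the open-circuit voltage V_A - V_B (nothing connected across the terminals).
Nodal analysis, taking node 3 as the 0 V reference.
Source V1 fixes V_0 = 9 V.
KCL at each unknown node (sum of currents leaving = 0; resistances in Ω):
  Node 1: (V_1 - 9)/13 + (V_1 - V_2)/3.6 + (V_1 - 0)/2.7 = 0
  Node 2: (V_2 - V_1)/3.6 + (V_2 - 0)/39 = 0
Collecting terms (coefficients in siemens):
  0.7251·V_1 - 0.2778·V_2 = 0.6923
  0.3034·V_2 - 0.2778·V_1 = 0
Determinant D = (0.7251)(0.3034) - (-0.2778)(-0.2778) = 0.1428
V_1 = [(0.6923)(0.3034) - (-0.2778)(0)]/D = 1.471 V
V_2 = [(0.7251)(0) - (0.6923)(-0.2778)]/D = 1.346 V
V_th = V_2 - V_3 = 1.346 - 0 = 1.346 V
Step 2 — R_th: zero the source — replace V1 by a short circuit (node 3 merges into node 0) — and find the resistance seen between A (node 2) and B (node 0).
Reduce the network between node 2 (A) and node 0 (B) by series/parallel combination:
  Rp1 = R1 ‖ R3 (parallel, both between nodes 0 and 1) = 1/(1/13 + 1/2.7) = 2.236 Ω
  Rs1 = R2 + Rp1 (series, joined only at node 1) = 3.6 + 2.236 = 5.836 Ω
  Rp2 = R4 ‖ Rs1 (parallel, both between nodes 0 and 2) = 1/(1/39 + 1/5.836) = 5.076 Ω
R_th = 5.076 Ω

Final answer: V_th = 1.346 V, R_th = 5.076 Ω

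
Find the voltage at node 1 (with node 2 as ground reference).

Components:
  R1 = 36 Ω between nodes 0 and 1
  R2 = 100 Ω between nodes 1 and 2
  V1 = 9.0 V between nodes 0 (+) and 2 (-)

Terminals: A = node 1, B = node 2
Nodal analysis, taking node 2 as the 0 V reference.
Source V1 fixes V_0 = 9 V.
KCL at each unknown node (sum of currents leaving = 0; resistances in Ω):
  Node 1: (V_1 - 9)/36 + (V_1 - 0)/100 = 0
Collecting terms: 0.03778 × V_1 = 0.25  =>  V_1 = 6.618 V
The requested potential is V_1 = 6.618 V.

Final answer: V_1 = 6.618 V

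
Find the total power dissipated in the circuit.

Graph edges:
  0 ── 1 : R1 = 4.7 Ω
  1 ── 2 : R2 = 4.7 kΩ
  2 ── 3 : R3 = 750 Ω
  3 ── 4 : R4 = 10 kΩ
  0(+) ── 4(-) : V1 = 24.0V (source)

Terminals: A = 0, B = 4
Nodal analysis, taking node 4 as the 0 V reference.
Source V1 fixes V_0 = 24 V.
KCL at each unknown node (sum of currents leaving = 0; resistances in Ω):
  Node 1: (V_1 - 24)/4.7 + (V_1 - V_2)/4700 = 0
  Node 2: (V_2 - V_1)/4700 + (V_2 - V_3)/750 = 0
  Node 3: (V_3 - V_2)/750 + (V_3 - 0)/10000 = 0
Collecting terms (coefficients in siemens):
  0.213·V_1 - 0.0002128·V_2 = 5.106
  0.001546·V_2 - 0.0002128·V_1 - 0.001333·V_3 = 0
  0.001433·V_3 - 0.001333·V_2 = 0
Solving these 3 simultaneous equations (Gaussian elimination) gives:
  V_1 = 23.99 V, V_2 = 16.69 V, V_3 = 15.53 V
Power in each resistor, P = (ΔV)²/R:
  P_R1 = (24 - 23.99)²/4.7 = 0.00001133 W
  P_R2 = (23.99 - 16.69)²/4700 = 0.01133 W
  P_R3 = (16.69 - 15.53)²/750 = 0.001809 W
  P_R4 = (15.53 - 0)²/10000 = 0.02412 W
P_total = P_R1 + P_R2 + P_R3 + P_R4 = 0.03727 W

Final answer: 0.03727 W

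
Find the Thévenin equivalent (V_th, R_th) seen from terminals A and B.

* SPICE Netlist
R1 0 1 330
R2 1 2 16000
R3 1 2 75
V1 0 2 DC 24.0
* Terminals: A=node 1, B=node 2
Step 1 — V_th is the open-circuit voltage V_A - V_B (nothing connected across the terminals).
Nodal analysis, taking node 2 as the 0 V reference.
Source V1 fixes V_0 = 24 V.
KCL at each unknown node (sum of currents leaving = 0; resistances in Ω):
  Node 1: (V_1 - 24)/330 + (V_1 - 0)/16000 + (V_1 - 0)/75 = 0
Collecting terms: 0.01643 × V_1 = 0.07273  =>  V_1 = 4.428 V
V_th = V_1 - V_2 = 4.428 - 0 = 4.428 V
Step 2 — R_th: zero the source — replace V1 by a short circuit (node 2 merges into node 0) — and find the resistance seen between A (node 1) and B (node 0).
Reduce the network between node 1 (A) and node 0 (B) by series/parallel combination:
  Rp1 = R1 ‖ R2 ‖ R3 (parallel, all between nodes 0 and 1) = 1/(1/330 + 1/16000 + 1/75) = 60.88 Ω
R_th = 60.88 Ω

Final answer: V_th = 4.428 V, R_th = 60.88 Ω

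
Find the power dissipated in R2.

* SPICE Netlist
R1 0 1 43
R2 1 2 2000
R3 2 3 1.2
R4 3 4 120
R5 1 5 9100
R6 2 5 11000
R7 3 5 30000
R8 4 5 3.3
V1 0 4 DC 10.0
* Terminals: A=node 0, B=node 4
Nodal analysis, taking node 4 as the 0 V reference.
Source V1 fixes V_0 = 10 V.
KCL at each unknown node (sum of currents leaving = 0; resistances in Ω):
  Node 1: (V_1 - 10)/43 + (V_1 - V_2)/2000 + (V_1 - V_5)/9100 = 0
  Node 2: (V_2 - V_1)/2000 + (V_2 - V_3)/1.2 + (V_2 - V_5)/11000 = 0
  Node 3: (V_3 - V_2)/1.2 + (V_3 - 0)/120 + (V_3 - V_5)/30000 = 0
  Node 5: (V_5 - V_1)/9100 + (V_5 - V_2)/11000 + (V_5 - V_3)/30000 + (V_5 - 0)/3.3 = 0
Collecting terms (coefficients in siemens):
  0.02387·V_1 - 0.0005·V_2 - 0.0001099·V_5 = 0.2326
  0.8339·V_2 - 0.0005·V_1 - 0.8333·V_3 - 0.00009091·V_5 = 0
  0.8417·V_3 - 0.8333·V_2 - 0.00003333·V_5 = 0
  0.3033·V_5 - 0.0001099·V_1 - 0.00009091·V_2 - 0.00003333·V_3 = 0
Solving these 4 simultaneous equations (Gaussian elimination) gives:
  V_1 = 9.756 V, V_2 = 0.5497 V, V_3 = 0.5443 V, V_5 = 0.00376 V
I_R2 = (V_1 - V_2)/R2 = (9.756 - 0.5497)/2000 = 0.004603 A
P_R2 = I_R2² × R2 = (0.004603)² × 2000 = 0.04238 W

Final answer: 0.04238 W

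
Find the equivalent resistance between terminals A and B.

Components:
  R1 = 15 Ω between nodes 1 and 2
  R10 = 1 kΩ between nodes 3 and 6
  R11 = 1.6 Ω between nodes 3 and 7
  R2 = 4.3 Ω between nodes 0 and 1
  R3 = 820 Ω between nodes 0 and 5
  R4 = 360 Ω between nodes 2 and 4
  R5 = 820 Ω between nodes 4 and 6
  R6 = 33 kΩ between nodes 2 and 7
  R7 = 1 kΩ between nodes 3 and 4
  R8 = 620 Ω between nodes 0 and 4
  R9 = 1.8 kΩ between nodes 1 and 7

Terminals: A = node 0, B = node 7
The network is not a plain series/parallel combination. Inject a 1 A test current into terminal A (node 0) and return it from terminal B (node 7); then R_eq = V_A / (1 A).
Nodal analysis, taking node 7 as the 0 V reference.
Current source I_test pushes 1 A into node 0 and draws it out of node 7.
KCL at each unknown node (sum of currents leaving = 0; resistances in Ω):
  Node 0: (V_0 - V_1)/4.3 + (V_0 - V_5)/820 + (V_0 - V_4)/620 - 1 = 0
  Node 1: (V_1 - V_0)/4.3 + (V_1 - V_2)/15 + (V_1 - 0)/1800 = 0
  Node 2: (V_2 - V_1)/15 + (V_2 - V_4)/360 + (V_2 - 0)/33000 = 0
  Node 3: (V_3 - V_4)/1000 + (V_3 - V_6)/1000 + (V_3 - 0)/1.6 = 0
  Node 4: (V_4 - V_0)/620 + (V_4 - V_2)/360 + (V_4 - V_3)/1000 + (V_4 - V_6)/820 = 0
  Node 5: (V_5 - V_0)/820 = 0
  Node 6: (V_6 - V_3)/1000 + (V_6 - V_4)/820 = 0
Collecting terms (coefficients in siemens):
  0.2354·V_0 - 0.2326·V_1 - 0.001613·V_4 - 0.00122·V_5 = 1
  0.2998·V_1 - 0.2326·V_0 - 0.06667·V_2 = 0
  0.06947·V_2 - 0.06667·V_1 - 0.002778·V_4 = 0
  0.627·V_3 - 0.001·V_4 - 0.001·V_6 = 0
  0.00661·V_4 - 0.001613·V_0 - 0.002778·V_2 - 0.001·V_3 - 0.00122·V_6 = 0
  0.00122·V_5 - 0.00122·V_0 = 0
  0.00222·V_6 - 0.001·V_3 - 0.00122·V_4 = 0
Solving these 7 simultaneous equations (Gaussian elimination) gives:
  V_0 = 583.6 V, V_1 = 580.4 V, V_2 = 574 V, V_3 = 1.056 V
  V_4 = 427.1 V, V_5 = 583.6 V, V_6 = 235.2 V
R_eq = V_0 / 1 A = 583.6 Ω

Final answer: 583.6 Ω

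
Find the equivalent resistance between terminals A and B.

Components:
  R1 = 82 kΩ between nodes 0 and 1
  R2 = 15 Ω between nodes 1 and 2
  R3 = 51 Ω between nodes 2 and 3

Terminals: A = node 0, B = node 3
Reduce the network between node 0 (A) and node 3 (B) by series/parallel combination:
  Rs1 = R1 + R2 (series, joined only at node 1) = 82000 + 15 = 82020 Ω
  Rs2 = R3 + Rs1 (series, joined only at node 2) = 51 + 82020 = 82070 Ω
R_eq = 82.07 kΩ

Final answer: 82.07 kΩ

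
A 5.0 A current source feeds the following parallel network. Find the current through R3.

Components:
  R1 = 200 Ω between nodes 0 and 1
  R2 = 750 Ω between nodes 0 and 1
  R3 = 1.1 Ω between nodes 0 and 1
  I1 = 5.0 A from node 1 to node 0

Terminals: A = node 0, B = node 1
All resistors sit directly between nodes 0 and 1, so they are in parallel and share one voltage V; the full source current 5 A splits among them.
1/R_par = 1/200 + 1/750 + 1/1.1 = 0.9154 S  =>  R_par = 1.092 Ω
V = I × R_par = 5 × 1.092 = 5.462 V
I_R3 = V/R3 = 5.462/1.1 = 4.965 A

Final answer: 4.965 A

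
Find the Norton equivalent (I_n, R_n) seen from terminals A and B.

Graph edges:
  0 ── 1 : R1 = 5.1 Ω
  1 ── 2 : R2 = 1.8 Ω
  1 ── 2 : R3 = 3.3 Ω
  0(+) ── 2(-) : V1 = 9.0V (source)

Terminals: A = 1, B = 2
Find the Thévenin equivalent first; then I_n = V_th/R_th and R_n = R_th.
Step 1 — V_th is the open-circuit voltage V_A - V_B (nothing connected across the terminals).
Nodal analysis, taking node 2 as the 0 V reference.
Source V1 fixes V_0 = 9 V.
KCL at each unknown node (sum of currents leaving = 0; resistances in Ω):
  Node 1: (V_1 - 9)/5.1 + (V_1 - 0)/1.8 + (V_1 - 0)/3.3 = 0
Collecting terms: 1.055 × V_1 = 1.765  =>  V_1 = 1.673 V
V_th = V_1 - V_2 = 1.673 - 0 = 1.673 V
Step 2 — R_th: zero the source — replace V1 by a short circuit (node 2 merges into node 0) — and find the resistance seen between A (node 1) and B (node 0).
Reduce the network between node 1 (A) and node 0 (B) by series/parallel combination:
  Rp1 = R1 ‖ R2 ‖ R3 (parallel, all between nodes 0 and 1) = 1/(1/5.1 + 1/1.8 + 1/3.3) = 0.9482 Ω
R_th = 0.9482 Ω
I_n = V_th/R_th = 1.673/0.9482 = 1.765 A, and R_n = R_th = 0.9482 Ω

Final answer: I_n = 1.765 A, R_n = 0.9482 Ω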